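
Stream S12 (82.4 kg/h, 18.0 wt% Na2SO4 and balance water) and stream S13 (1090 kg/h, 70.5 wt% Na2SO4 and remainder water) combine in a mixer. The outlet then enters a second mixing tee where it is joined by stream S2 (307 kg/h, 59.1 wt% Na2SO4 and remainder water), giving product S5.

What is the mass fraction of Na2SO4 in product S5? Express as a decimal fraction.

Overall, product flow = 1479.4 kg/h.
Na2SO4 in = 82.4×0.180 + 1090×0.705 + 307×0.591 = 964.72 kg/h.
Na2SO4 fraction in S5 = 0.652.

0.652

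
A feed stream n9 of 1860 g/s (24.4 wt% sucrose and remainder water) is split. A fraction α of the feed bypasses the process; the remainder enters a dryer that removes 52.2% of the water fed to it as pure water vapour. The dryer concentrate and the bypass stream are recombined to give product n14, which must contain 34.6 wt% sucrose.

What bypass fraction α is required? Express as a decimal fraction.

All 1860×0.244 = 453.84 g/s of sucrose reaches n14, so n14 = 453.84/0.346 = 1311.7 g/s and vapour = 548.32 g/s.
The evaporator receives (1−α)·1860 of feed at 0.756 water and removes 0.522 of that water:
0.522×0.756×(1−α)×1860 = 548.32
(1−α) = 548.32/734.02 = 0.7470;  α = 0.2530.

0.253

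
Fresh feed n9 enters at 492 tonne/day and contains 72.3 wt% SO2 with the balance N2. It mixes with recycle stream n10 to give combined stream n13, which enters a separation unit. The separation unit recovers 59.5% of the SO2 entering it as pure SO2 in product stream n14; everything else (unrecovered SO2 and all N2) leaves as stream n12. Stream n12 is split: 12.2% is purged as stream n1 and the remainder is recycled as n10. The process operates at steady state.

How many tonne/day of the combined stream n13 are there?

N2 enters only via n9 and leaves only via the purge: 492×0.277 = 0.122×(N2 in n12), and the separation unit passes all N2, so N2 in n13 = N2 in n12 = 1117.1 tonne/day.
SO2 in n13: m_A = 492×0.723 + (1−0.122)·(1−0.595)·m_A, so m_A = 355.72/0.6444 = 552 tonne/day.
n13 = 552 + 1117.1 = 1669.1 tonne/day.

1669 tonne/day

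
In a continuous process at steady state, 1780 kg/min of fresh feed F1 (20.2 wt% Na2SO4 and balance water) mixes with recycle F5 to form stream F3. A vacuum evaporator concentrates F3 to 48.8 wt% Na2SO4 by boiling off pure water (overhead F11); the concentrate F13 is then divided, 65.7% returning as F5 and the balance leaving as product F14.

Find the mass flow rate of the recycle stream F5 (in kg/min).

Overall Na2SO4 balance (none leaves overhead): Na2SO4 in fresh feed = Na2SO4 in product, i.e. 1780×0.202 = (1−0.657)·F13·0.488.
F13 = 359.56/(0.488×0.343) = 2148.1 kg/min.
Recycle F5 = 0.657×2148.1 = 1411.3 kg/min.

1411 kg/min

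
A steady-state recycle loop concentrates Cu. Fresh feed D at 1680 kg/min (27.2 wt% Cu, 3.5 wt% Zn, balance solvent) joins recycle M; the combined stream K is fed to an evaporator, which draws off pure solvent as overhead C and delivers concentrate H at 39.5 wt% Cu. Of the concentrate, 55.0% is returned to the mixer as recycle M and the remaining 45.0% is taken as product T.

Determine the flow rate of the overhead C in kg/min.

Overall Cu balance (none leaves overhead): Cu in fresh feed = Cu in product, i.e. 1680×0.272 = (1−0.550)·H·0.395.
H = 456.96/(0.395×0.450) = 2570.8 kg/min.
Recycle M = 0.550×2570.8 = 1413.9 kg/min.
Combined feed K = 1680 + 1413.9 = 3093.9 kg/min.
Overhead C = K − H = 3093.9 − 2570.8 = 523.14 kg/min.

523.1 kg/min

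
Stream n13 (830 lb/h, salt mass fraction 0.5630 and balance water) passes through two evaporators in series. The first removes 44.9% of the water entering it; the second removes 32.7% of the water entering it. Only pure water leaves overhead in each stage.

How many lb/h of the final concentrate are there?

601.8 lb/h

water in feed = 830×0.437 = 362.71 lb/h.
After stage 1: water left = (1−0.449)×362.71 = 199.85; stream total = 667.14 lb/h.
After stage 2: water left = (1−0.327)×199.85 = 134.5; final concentrate = 601.79 lb/h.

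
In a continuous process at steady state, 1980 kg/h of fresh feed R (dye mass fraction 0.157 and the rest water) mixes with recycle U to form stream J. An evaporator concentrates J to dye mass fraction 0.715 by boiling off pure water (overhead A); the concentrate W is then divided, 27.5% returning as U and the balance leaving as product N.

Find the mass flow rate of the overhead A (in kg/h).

Overall dye balance (none leaves overhead): dye in fresh feed = dye in product, i.e. 1980×0.157 = (1−0.275)·W·0.715.
W = 310.86/(0.715×0.725) = 599.68 kg/h.
Recycle U = 0.275×599.68 = 164.91 kg/h.
Combined feed J = 1980 + 164.91 = 2144.9 kg/h.
Overhead A = J − W = 2144.9 − 599.68 = 1545.2 kg/h.

1545 kg/h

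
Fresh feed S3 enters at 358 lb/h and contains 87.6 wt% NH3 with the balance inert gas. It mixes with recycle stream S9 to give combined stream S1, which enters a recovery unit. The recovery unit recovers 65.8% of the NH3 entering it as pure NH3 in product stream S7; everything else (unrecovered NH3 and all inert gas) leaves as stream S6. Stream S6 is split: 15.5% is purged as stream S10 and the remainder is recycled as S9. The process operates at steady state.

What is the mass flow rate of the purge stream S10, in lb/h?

67.77 lb/h

inert gas enters only via S3 and leaves only via the purge: 358×0.124 = 0.155×(inert gas in S6), and the recovery unit passes all inert gas, so inert gas in S1 = inert gas in S6 = 286.4 lb/h.
NH3 in S1: m_A = 358×0.876 + (1−0.155)·(1−0.658)·m_A, so m_A = 313.61/0.7110 = 441.07 lb/h.
S6 = (1−0.658)×441.07 + 286.4 = 437.25 lb/h.
Purge S10 = 0.155×437.25 = 67.773 lb/h.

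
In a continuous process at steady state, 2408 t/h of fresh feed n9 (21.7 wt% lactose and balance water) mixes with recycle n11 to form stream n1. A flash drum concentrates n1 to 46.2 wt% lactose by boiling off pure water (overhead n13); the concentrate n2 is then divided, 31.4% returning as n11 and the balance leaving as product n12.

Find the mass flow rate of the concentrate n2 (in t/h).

1649 t/h

Overall lactose balance (none leaves overhead): lactose in fresh feed = lactose in product, i.e. 2408×0.217 = (1−0.314)·n2·0.462.
n2 = 522.54/(0.462×0.686) = 1648.7 t/h.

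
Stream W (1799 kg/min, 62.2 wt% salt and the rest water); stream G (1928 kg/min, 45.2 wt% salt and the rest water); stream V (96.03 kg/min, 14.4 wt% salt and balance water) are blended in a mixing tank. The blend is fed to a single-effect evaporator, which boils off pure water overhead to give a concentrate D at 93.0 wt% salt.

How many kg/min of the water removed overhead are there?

1668 kg/min

salt entering = 1799×0.622 + 1928×0.452 + 96.03×0.144 = 2004.3 kg/min.
All salt reports to D, so D = 2004.3/0.930 = 2155.1 kg/min.
Total feed = 3823 kg/min; overhead = 3823 − 2155.1 = 1667.9 kg/min.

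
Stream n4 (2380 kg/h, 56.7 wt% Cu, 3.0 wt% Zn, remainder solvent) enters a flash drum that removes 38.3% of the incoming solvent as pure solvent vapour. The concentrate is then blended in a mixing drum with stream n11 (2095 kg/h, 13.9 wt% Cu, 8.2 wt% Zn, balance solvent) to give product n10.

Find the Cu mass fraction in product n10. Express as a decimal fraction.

0.3994

Vapour removed = 0.383×0.403×2380 = 367.35 kg/h; concentrate = 2012.6 kg/h.
Cu reaching the mixer = 1349.5 (from concentrate) + 2095×0.139 = 1640.7 kg/h.
Product flow = 2012.6 + 2095 = 4107.6 kg/h; Cu fraction = 0.3994.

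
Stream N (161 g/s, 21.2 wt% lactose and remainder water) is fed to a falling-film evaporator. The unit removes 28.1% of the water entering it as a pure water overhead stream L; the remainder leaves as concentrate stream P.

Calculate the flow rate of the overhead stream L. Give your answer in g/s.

35.65 g/s

water entering = 161×0.788 = 126.87 g/s; overhead removed = 0.281×126.87 = 35.65 g/s.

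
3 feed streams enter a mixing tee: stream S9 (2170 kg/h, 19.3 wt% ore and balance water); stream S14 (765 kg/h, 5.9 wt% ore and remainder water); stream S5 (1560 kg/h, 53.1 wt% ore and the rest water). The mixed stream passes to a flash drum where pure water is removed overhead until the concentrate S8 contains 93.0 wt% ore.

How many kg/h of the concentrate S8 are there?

1390 kg/h

ore entering = 2170×0.193 + 765×0.059 + 1560×0.531 = 1292.3 kg/h.
All ore reports to S8, so S8 = 1292.3/0.930 = 1389.6 kg/h.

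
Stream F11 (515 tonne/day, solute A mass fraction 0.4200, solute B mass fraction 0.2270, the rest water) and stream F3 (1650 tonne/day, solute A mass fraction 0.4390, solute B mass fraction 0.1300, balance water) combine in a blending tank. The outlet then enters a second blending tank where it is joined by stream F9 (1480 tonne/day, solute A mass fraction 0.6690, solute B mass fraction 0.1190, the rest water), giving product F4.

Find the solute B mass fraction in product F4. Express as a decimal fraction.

Overall, product flow = 3645 tonne/day.
solute B in = 515×0.227 + 1650×0.130 + 1480×0.119 = 507.52 tonne/day.
solute B fraction in F4 = 0.1392.

0.1392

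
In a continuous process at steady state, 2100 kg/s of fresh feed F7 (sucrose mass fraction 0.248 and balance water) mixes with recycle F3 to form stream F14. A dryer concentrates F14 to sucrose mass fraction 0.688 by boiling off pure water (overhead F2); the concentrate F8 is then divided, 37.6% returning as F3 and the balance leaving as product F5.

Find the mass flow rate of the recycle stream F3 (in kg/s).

456.1 kg/s

Overall sucrose balance (none leaves overhead): sucrose in fresh feed = sucrose in product, i.e. 2100×0.248 = (1−0.376)·F8·0.688.
F8 = 520.8/(0.688×0.624) = 1213.1 kg/s.
Recycle F3 = 0.376×1213.1 = 456.13 kg/s.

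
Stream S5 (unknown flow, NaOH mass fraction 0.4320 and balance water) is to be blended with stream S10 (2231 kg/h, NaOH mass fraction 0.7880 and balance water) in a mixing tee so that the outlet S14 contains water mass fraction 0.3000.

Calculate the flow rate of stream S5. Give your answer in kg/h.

732.6 kg/h

Let S5 be the unknown flow. Total out = 2231 + S5.
water balance: 472.97 + 0.568·S5 = 0.300·(2231 + S5)
(0.568 − 0.300)·S5 = 0.300×2231 − 472.97 = 196.33
S5 = 196.33 / 0.268 = 732.57 kg/h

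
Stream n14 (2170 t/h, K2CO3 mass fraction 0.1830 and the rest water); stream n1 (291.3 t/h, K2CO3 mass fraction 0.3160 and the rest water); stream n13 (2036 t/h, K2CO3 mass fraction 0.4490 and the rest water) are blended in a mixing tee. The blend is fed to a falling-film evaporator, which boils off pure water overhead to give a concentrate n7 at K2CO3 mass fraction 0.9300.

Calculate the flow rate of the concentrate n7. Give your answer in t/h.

K2CO3 entering = 2170×0.183 + 291.3×0.316 + 2036×0.449 = 1403.3 t/h.
All K2CO3 reports to n7, so n7 = 1403.3/0.930 = 1509 t/h.

1509 t/h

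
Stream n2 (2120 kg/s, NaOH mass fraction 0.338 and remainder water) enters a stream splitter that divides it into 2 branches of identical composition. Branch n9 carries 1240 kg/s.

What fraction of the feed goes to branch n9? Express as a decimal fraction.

0.585

Fraction to n9 = 1240/2120 = 0.5849.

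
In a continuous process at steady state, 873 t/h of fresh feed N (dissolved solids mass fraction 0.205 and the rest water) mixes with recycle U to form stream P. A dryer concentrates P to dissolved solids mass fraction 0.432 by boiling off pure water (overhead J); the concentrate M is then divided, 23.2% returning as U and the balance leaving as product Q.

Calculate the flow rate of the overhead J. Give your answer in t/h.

Overall dissolved solids balance (none leaves overhead): dissolved solids in fresh feed = dissolved solids in product, i.e. 873×0.205 = (1−0.232)·M·0.432.
M = 178.97/(0.432×0.768) = 539.42 t/h.
Recycle U = 0.232×539.42 = 125.14 t/h.
Combined feed P = 873 + 125.14 = 998.14 t/h.
Overhead J = P − M = 998.14 − 539.42 = 458.73 t/h.

458.7 t/h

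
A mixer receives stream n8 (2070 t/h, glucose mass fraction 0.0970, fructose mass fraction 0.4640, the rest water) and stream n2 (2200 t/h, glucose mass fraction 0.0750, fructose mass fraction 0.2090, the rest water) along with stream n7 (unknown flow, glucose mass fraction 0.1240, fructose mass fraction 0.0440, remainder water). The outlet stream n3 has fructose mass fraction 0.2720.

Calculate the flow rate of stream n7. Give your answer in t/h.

Let n7 be the unknown flow. Total out = 4270 + n7.
fructose balance: 1420.3 + 0.044·n7 = 0.272·(4270 + n7)
(0.044 − 0.272)·n7 = 0.272×4270 − 1420.3 = -258.84
n7 = -258.84 / -0.228 = 1135.3 t/h

1135 t/h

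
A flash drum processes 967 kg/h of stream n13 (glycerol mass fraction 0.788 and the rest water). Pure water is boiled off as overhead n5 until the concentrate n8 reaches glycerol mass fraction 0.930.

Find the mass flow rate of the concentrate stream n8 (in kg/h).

glycerol is conserved: 967×0.788 = 762 kg/h all reports to the concentrate.
Concentrate = 762/(target fraction) = 819.35 kg/h.

819.4 kg/h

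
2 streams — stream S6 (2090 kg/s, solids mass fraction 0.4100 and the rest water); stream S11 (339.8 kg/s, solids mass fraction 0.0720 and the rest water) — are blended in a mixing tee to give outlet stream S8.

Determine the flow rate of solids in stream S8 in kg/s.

solids out = solids in = 2090×0.410 + 339.8×0.072 = 881.37 kg/s.

881.4 kg/s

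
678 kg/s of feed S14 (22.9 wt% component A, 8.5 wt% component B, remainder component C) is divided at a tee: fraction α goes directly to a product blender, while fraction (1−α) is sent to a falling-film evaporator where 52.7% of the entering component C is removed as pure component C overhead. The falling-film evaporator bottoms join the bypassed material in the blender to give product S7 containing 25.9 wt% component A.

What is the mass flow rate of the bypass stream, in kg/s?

All 678×0.229 = 155.26 kg/s of component A reaches S7, so S7 = 155.26/0.259 = 599.47 kg/s and vapour = 78.533 kg/s.
The evaporator receives (1−α)·678 of feed at 0.686 component C and removes 0.527 of that component C:
0.527×0.686×(1−α)×678 = 78.533
(1−α) = 78.533/245.11 = 0.3204;  α = 0.6796.
Bypass flow = 0.6796×678 = 460.77 kg/s.

460.8 kg/s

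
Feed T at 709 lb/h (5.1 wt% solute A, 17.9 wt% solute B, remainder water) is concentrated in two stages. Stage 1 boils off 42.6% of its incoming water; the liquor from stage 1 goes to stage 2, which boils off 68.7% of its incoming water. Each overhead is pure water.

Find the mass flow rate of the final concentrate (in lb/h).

water in feed = 709×0.770 = 545.93 lb/h.
After stage 1: water left = (1−0.426)×545.93 = 313.36; stream total = 476.43 lb/h.
After stage 2: water left = (1−0.687)×313.36 = 98.083; final concentrate = 261.15 lb/h.

261.2 lb/h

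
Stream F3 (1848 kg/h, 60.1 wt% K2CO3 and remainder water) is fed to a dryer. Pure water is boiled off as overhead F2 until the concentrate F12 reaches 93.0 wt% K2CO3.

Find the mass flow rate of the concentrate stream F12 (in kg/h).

K2CO3 is conserved: 1848×0.601 = 1110.6 kg/h all reports to the concentrate.
Concentrate = 1110.6/(target fraction) = 1194.2 kg/h.

1194 kg/h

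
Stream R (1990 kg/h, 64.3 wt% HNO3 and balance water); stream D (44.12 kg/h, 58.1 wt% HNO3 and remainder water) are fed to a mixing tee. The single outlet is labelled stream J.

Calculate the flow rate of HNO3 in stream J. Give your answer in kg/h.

1305 kg/h

HNO3 out = HNO3 in = 1990×0.643 + 44.12×0.581 = 1305.2 kg/h.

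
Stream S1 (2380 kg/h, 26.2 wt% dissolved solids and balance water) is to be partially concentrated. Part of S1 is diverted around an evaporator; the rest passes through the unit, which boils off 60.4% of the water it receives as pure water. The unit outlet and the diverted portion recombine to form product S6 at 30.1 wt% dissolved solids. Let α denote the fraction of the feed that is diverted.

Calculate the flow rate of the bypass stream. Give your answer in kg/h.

All 2380×0.262 = 623.56 kg/h of dissolved solids reaches S6, so S6 = 623.56/0.301 = 2071.6 kg/h and vapour = 308.37 kg/h.
The evaporator receives (1−α)·2380 of feed at 0.738 water and removes 0.604 of that water:
0.604×0.738×(1−α)×2380 = 308.37
(1−α) = 308.37/1060.9 = 0.2907;  α = 0.7093.
Bypass flow = 0.7093×2380 = 1688.2 kg/h.

1688 kg/h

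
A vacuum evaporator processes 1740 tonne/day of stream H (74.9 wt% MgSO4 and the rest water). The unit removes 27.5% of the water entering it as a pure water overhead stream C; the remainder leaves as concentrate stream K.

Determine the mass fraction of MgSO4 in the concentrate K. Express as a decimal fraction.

MgSO4 is not removed: 1740×0.749 = 1303.3 tonne/day of MgSO4 enters K.
water entering = 1740×0.251 = 436.74 tonne/day; overhead removed = 0.275×436.74 = 120.1 tonne/day.
Concentrate = 1740 − 120.1 = 1619.9 tonne/day.
Mass fraction = 1303.3/1619.9 = 0.805.

0.805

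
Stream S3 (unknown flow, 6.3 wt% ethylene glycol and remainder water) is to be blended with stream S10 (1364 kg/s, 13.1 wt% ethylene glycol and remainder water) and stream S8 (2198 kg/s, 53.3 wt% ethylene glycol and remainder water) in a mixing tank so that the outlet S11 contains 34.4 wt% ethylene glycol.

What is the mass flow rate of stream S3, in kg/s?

Let S3 be the unknown flow. Total out = 3562 + S3.
ethylene glycol balance: 1350.2 + 0.063·S3 = 0.344·(3562 + S3)
(0.063 − 0.344)·S3 = 0.344×3562 − 1350.2 = -124.89
S3 = -124.89 / -0.281 = 444.45 kg/s

444.4 kg/s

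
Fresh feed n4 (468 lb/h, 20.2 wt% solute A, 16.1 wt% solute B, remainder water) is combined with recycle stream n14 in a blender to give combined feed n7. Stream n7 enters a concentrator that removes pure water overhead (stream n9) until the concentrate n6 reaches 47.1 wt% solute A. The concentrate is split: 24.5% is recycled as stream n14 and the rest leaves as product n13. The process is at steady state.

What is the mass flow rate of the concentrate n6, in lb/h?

Overall solute A balance (none leaves overhead): solute A in fresh feed = solute A in product, i.e. 468×0.202 = (1−0.245)·n6·0.471.
n6 = 94.536/(0.471×0.755) = 265.85 lb/h.

265.8 lb/h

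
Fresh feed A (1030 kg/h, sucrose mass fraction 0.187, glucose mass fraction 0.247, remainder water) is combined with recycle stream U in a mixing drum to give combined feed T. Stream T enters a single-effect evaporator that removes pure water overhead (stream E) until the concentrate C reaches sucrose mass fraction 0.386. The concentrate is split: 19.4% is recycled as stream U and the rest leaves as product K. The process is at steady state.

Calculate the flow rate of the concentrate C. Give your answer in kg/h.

Overall sucrose balance (none leaves overhead): sucrose in fresh feed = sucrose in product, i.e. 1030×0.187 = (1−0.194)·C·0.386.
C = 192.61/(0.386×0.806) = 619.09 kg/h.

619.1 kg/h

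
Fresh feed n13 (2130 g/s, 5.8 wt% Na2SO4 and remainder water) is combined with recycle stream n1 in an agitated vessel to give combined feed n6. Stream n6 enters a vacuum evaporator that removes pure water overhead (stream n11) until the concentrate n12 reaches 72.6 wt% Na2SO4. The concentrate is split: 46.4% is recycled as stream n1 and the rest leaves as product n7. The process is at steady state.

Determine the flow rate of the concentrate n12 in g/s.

317.5 g/s

Overall Na2SO4 balance (none leaves overhead): Na2SO4 in fresh feed = Na2SO4 in product, i.e. 2130×0.058 = (1−0.464)·n12·0.726.
n12 = 123.54/(0.726×0.536) = 317.47 g/s.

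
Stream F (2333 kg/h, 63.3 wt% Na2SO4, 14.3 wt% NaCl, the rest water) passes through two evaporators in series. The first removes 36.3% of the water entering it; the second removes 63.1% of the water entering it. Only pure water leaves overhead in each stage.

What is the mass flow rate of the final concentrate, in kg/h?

water in feed = 2333×0.224 = 522.59 kg/h.
After stage 1: water left = (1−0.363)×522.59 = 332.89; stream total = 2143.3 kg/h.
After stage 2: water left = (1−0.631)×332.89 = 122.84; final concentrate = 1933.2 kg/h.

1933 kg/h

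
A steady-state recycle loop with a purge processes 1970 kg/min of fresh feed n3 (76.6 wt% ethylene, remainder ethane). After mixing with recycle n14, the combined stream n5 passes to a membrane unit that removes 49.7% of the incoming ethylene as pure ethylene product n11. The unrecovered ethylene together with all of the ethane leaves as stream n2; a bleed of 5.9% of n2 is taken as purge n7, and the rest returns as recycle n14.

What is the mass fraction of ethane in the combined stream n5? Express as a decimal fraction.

ethane enters only via n3 and leaves only via the purge: 1970×0.234 = 0.059×(ethane in n2), and the membrane unit passes all ethane, so ethane in n5 = ethane in n2 = 7813.2 kg/min.
ethylene in n5: m_A = 1970×0.766 + (1−0.059)·(1−0.497)·m_A, so m_A = 1509/0.5267 = 2865.2 kg/min.
n5 = 2865.2 + 7813.2 = 10678 kg/min.
ethane fraction in n5 = 7813.2/10678 = 0.732.

0.732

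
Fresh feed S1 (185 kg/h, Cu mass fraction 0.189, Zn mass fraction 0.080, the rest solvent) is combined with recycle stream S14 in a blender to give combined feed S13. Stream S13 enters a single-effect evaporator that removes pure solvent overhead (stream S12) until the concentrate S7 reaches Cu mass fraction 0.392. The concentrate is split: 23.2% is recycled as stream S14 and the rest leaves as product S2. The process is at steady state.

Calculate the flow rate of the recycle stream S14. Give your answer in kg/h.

26.94 kg/h

Overall Cu balance (none leaves overhead): Cu in fresh feed = Cu in product, i.e. 185×0.189 = (1−0.232)·S7·0.392.
S7 = 34.965/(0.392×0.768) = 116.14 kg/h.
Recycle S14 = 0.232×116.14 = 26.945 kg/h.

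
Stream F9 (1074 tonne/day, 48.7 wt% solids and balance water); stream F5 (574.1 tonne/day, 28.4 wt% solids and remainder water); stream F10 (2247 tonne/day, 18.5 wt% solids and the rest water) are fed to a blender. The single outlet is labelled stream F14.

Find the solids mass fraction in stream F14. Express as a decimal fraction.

0.283

Total flow out = 1074 + 574.1 + 2247 = 3895.1 tonne/day.
solids in = 1074×0.487 + 574.1×0.284 + 2247×0.185 = 1101.8 tonne/day.
solids mass fraction in F14 = 1101.8/3895.1 = 0.283.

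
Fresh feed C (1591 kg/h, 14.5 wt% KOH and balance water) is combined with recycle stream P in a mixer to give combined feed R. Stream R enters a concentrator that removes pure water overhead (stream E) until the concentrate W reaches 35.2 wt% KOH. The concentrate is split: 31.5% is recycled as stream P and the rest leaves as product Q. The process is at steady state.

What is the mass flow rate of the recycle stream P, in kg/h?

301.4 kg/h

Overall KOH balance (none leaves overhead): KOH in fresh feed = KOH in product, i.e. 1591×0.145 = (1−0.315)·W·0.352.
W = 230.69/(0.352×0.685) = 956.76 kg/h.
Recycle P = 0.315×956.76 = 301.38 kg/h.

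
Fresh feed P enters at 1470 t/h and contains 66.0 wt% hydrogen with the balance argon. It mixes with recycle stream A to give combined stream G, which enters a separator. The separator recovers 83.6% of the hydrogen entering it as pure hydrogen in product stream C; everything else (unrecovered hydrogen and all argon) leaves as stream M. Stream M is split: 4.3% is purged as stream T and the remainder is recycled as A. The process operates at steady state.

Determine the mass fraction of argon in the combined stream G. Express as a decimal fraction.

0.910

argon enters only via P and leaves only via the purge: 1470×0.340 = 0.043×(argon in M), and the separator passes all argon, so argon in G = argon in M = 11623 t/h.
hydrogen in G: m_A = 1470×0.660 + (1−0.043)·(1−0.836)·m_A, so m_A = 970.2/0.8431 = 1150.8 t/h.
G = 1150.8 + 11623 = 12774 t/h.
argon fraction in G = 11623/12774 = 0.910.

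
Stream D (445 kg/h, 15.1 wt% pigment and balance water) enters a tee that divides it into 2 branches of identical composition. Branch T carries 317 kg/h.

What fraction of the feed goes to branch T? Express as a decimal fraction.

0.712

Fraction to T = 317/445 = 0.7124.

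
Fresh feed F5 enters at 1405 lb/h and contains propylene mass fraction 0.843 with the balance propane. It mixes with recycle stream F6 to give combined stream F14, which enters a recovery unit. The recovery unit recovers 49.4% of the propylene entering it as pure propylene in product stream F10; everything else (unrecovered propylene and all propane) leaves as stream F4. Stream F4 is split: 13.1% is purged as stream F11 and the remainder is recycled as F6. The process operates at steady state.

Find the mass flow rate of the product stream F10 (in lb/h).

1044 lb/h

propylene in F14: m_A = 1405×0.843 + (1−0.131)·(1−0.494)·m_A, so m_A = 1184.4/0.5603 = 2113.9 lb/h.
Product F10 = 0.494×2113.9 = 1044.3 lb/h.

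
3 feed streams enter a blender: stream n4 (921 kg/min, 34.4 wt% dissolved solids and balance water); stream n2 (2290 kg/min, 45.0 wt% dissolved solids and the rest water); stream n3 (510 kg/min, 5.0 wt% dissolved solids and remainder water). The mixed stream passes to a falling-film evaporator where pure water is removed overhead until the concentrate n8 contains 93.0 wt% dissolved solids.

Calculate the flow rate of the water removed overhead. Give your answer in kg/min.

dissolved solids entering = 921×0.344 + 2290×0.450 + 510×0.050 = 1372.8 kg/min.
All dissolved solids reports to n8, so n8 = 1372.8/0.930 = 1476.2 kg/min.
Total feed = 3721 kg/min; overhead = 3721 − 1476.2 = 2244.8 kg/min.

2245 kg/min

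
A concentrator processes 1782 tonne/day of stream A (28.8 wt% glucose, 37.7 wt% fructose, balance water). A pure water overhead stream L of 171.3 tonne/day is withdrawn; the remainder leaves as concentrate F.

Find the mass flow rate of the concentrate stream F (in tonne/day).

Concentrate = 1782 − 171.3 = 1610.7 tonne/day.

1611 tonne/day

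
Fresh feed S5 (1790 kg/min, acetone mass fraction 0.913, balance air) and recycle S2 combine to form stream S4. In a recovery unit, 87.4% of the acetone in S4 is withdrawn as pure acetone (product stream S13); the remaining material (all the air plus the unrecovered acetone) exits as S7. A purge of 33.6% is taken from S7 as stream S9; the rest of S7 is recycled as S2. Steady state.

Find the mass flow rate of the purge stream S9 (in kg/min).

231.2 kg/min

air enters only via S5 and leaves only via the purge: 1790×0.087 = 0.336×(air in S7), and the recovery unit passes all air, so air in S4 = air in S7 = 463.48 kg/min.
acetone in S4: m_A = 1790×0.913 + (1−0.336)·(1−0.874)·m_A, so m_A = 1634.3/0.9163 = 1783.5 kg/min.
S7 = (1−0.874)×1783.5 + 463.48 = 688.2 kg/min.
Purge S9 = 0.336×688.2 = 231.24 kg/min.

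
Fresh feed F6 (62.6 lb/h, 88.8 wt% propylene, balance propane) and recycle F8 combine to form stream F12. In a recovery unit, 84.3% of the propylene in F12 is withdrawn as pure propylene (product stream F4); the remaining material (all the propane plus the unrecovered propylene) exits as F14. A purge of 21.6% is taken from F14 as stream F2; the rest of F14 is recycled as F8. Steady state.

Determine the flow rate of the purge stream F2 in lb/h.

9.161 lb/h

propane enters only via F6 and leaves only via the purge: 62.6×0.112 = 0.216×(propane in F14), and the recovery unit passes all propane, so propane in F12 = propane in F14 = 32.459 lb/h.
propylene in F12: m_A = 62.6×0.888 + (1−0.216)·(1−0.843)·m_A, so m_A = 55.589/0.8769 = 63.392 lb/h.
F14 = (1−0.843)×63.392 + 32.459 = 42.412 lb/h.
Purge F2 = 0.216×42.412 = 9.1609 lb/h.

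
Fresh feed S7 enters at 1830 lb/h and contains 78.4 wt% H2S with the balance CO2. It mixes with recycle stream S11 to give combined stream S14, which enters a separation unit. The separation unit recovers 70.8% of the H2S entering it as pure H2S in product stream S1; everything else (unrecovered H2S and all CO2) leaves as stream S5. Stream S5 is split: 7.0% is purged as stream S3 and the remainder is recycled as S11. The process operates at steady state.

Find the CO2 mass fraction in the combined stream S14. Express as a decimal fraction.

CO2 enters only via S7 and leaves only via the purge: 1830×0.216 = 0.070×(CO2 in S5), and the separation unit passes all CO2, so CO2 in S14 = CO2 in S5 = 5646.9 lb/h.
H2S in S14: m_A = 1830×0.784 + (1−0.070)·(1−0.708)·m_A, so m_A = 1434.7/0.7284 = 1969.6 lb/h.
S14 = 1969.6 + 5646.9 = 7616.4 lb/h.
CO2 fraction in S14 = 5646.9/7616.4 = 0.7414.

0.7414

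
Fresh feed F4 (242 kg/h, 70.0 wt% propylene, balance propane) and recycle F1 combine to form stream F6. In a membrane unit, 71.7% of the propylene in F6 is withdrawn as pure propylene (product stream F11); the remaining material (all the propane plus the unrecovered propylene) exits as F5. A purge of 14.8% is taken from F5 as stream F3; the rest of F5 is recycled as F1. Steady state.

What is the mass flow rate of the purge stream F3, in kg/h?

propane enters only via F4 and leaves only via the purge: 242×0.300 = 0.148×(propane in F5), and the membrane unit passes all propane, so propane in F6 = propane in F5 = 490.54 kg/h.
propylene in F6: m_A = 242×0.700 + (1−0.148)·(1−0.717)·m_A, so m_A = 169.4/0.7589 = 223.22 kg/h.
F5 = (1−0.717)×223.22 + 490.54 = 553.71 kg/h.
Purge F3 = 0.148×553.71 = 81.949 kg/h.

81.95 kg/h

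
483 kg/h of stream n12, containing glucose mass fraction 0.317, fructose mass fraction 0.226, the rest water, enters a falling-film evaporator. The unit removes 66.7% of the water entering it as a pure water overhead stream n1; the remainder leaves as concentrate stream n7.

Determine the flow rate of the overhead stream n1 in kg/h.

147.2 kg/h

water entering = 483×0.457 = 220.73 kg/h; overhead removed = 0.667×220.73 = 147.23 kg/h.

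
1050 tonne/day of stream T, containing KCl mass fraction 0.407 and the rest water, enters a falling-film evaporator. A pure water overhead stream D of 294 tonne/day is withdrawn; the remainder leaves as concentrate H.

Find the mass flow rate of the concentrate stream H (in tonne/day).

756 tonne/day

Concentrate = 1050 − 294 = 756 tonne/day.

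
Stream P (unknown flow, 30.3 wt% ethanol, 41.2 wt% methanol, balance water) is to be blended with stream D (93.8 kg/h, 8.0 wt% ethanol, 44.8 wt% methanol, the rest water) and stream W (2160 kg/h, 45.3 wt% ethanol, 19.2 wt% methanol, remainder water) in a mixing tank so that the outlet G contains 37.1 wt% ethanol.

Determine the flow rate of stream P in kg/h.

2203 kg/h

Let P be the unknown flow. Total out = 2253.8 + P.
ethanol balance: 985.98 + 0.303·P = 0.371·(2253.8 + P)
(0.303 − 0.371)·P = 0.371×2253.8 − 985.98 = -149.82
P = -149.82 / -0.068 = 2203.3 kg/h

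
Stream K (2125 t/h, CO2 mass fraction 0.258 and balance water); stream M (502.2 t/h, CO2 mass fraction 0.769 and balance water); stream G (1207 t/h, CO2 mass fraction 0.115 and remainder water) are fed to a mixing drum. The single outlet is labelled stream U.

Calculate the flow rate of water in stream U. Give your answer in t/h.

2761 t/h

water out = water in = 2125×0.742 + 502.2×0.231 + 1207×0.885 = 2761 t/h.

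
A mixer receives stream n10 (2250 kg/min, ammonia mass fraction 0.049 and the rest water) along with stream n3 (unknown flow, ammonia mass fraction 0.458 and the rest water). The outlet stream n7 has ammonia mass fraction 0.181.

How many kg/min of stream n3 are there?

1072 kg/min

Let n3 be the unknown flow. Total out = 2250 + n3.
ammonia balance: 110.25 + 0.458·n3 = 0.181·(2250 + n3)
(0.458 − 0.181)·n3 = 0.181×2250 − 110.25 = 297
n3 = 297 / 0.277 = 1072.2 kg/min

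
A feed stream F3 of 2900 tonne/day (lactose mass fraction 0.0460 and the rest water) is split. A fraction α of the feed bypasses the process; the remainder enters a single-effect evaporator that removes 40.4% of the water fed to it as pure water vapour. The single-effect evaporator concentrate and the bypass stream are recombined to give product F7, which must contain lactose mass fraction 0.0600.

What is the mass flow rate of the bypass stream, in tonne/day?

1144 tonne/day

All 2900×0.046 = 133.4 tonne/day of lactose reaches F7, so F7 = 133.4/0.060 = 2223.3 tonne/day and vapour = 676.67 tonne/day.
The evaporator receives (1−α)·2900 of feed at 0.954 water and removes 0.404 of that water:
0.404×0.954×(1−α)×2900 = 676.67
(1−α) = 676.67/1117.7 = 0.6054;  α = 0.3946.
Bypass flow = 0.3946×2900 = 1144.3 tonne/day.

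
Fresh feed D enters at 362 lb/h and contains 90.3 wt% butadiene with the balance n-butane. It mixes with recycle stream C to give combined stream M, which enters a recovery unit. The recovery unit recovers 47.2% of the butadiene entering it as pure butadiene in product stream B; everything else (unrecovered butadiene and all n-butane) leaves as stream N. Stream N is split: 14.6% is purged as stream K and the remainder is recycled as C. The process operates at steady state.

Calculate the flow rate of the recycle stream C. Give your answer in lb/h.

n-butane enters only via D and leaves only via the purge: 362×0.097 = 0.146×(n-butane in N), and the recovery unit passes all n-butane, so n-butane in M = n-butane in N = 240.51 lb/h.
butadiene in M: m_A = 362×0.903 + (1−0.146)·(1−0.472)·m_A, so m_A = 326.89/0.5491 = 595.33 lb/h.
N = (1−0.472)×595.33 + 240.51 = 554.84 lb/h.
Recycle C = (1−0.146)×554.84 = 473.83 lb/h.

473.8 lb/h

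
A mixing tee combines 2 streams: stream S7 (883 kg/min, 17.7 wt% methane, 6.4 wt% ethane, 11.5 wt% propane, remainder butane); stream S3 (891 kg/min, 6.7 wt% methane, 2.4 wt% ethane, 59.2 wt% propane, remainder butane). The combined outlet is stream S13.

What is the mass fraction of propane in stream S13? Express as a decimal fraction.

Total flow out = 883 + 891 = 1774 kg/min.
propane in = 883×0.115 + 891×0.592 = 629.02 kg/min.
propane mass fraction in S13 = 629.02/1774 = 0.355.

0.355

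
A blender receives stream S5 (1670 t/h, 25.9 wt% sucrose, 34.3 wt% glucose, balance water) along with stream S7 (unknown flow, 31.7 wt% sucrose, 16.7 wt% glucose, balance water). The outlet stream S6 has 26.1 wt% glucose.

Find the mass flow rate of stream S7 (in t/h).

1457 t/h

Let S7 be the unknown flow. Total out = 1670 + S7.
glucose balance: 572.81 + 0.167·S7 = 0.261·(1670 + S7)
(0.167 − 0.261)·S7 = 0.261×1670 − 572.81 = -136.94
S7 = -136.94 / -0.094 = 1456.8 t/h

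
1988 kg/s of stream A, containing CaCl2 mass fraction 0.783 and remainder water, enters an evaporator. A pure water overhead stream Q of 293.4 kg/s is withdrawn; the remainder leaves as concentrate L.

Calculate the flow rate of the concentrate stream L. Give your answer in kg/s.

1695 kg/s

Concentrate = 1988 − 293.4 = 1694.6 kg/s.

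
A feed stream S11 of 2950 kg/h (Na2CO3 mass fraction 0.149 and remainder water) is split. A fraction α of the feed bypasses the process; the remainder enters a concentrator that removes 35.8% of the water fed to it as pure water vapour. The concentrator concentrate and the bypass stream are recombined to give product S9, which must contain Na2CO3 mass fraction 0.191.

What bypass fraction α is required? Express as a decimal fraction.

All 2950×0.149 = 439.55 kg/h of Na2CO3 reaches S9, so S9 = 439.55/0.191 = 2301.3 kg/h and vapour = 648.69 kg/h.
The evaporator receives (1−α)·2950 of feed at 0.851 water and removes 0.358 of that water:
0.358×0.851×(1−α)×2950 = 648.69
(1−α) = 648.69/898.74 = 0.7218;  α = 0.2782.

0.278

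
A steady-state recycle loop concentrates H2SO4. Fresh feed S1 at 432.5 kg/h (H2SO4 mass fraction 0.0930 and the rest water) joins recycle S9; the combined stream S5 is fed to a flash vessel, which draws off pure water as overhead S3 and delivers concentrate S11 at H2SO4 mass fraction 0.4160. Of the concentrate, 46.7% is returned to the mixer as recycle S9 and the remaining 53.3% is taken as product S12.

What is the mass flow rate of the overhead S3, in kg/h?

335.8 kg/h

Overall H2SO4 balance (none leaves overhead): H2SO4 in fresh feed = H2SO4 in product, i.e. 432.5×0.093 = (1−0.467)·S11·0.416.
S11 = 40.222/(0.416×0.533) = 181.4 kg/h.
Recycle S9 = 0.467×181.4 = 84.716 kg/h.
Combined feed S5 = 432.5 + 84.716 = 517.22 kg/h.
Overhead S3 = S5 − S11 = 517.22 − 181.4 = 335.81 kg/h.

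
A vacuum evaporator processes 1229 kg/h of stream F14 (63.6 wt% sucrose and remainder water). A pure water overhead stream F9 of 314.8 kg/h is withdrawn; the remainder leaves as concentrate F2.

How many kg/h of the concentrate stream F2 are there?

914.2 kg/h

Concentrate = 1229 − 314.8 = 914.2 kg/h.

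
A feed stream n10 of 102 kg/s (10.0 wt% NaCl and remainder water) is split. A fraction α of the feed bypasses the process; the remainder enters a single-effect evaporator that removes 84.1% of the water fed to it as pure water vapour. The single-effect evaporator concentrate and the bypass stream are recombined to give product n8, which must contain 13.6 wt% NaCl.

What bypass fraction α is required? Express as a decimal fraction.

All 102×0.100 = 10.2 kg/s of NaCl reaches n8, so n8 = 10.2/0.136 = 75 kg/s and vapour = 27 kg/s.
The evaporator receives (1−α)·102 of feed at 0.900 water and removes 0.841 of that water:
0.841×0.900×(1−α)×102 = 27
(1−α) = 27/77.204 = 0.3497;  α = 0.6503.

0.650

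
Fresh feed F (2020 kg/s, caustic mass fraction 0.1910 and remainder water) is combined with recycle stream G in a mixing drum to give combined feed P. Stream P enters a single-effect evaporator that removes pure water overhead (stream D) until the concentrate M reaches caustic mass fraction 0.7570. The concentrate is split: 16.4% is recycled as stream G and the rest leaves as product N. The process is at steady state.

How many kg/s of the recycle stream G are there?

Overall caustic balance (none leaves overhead): caustic in fresh feed = caustic in product, i.e. 2020×0.191 = (1−0.164)·M·0.757.
M = 385.82/(0.757×0.836) = 609.65 kg/s.
Recycle G = 0.164×609.65 = 99.983 kg/s.

99.98 kg/s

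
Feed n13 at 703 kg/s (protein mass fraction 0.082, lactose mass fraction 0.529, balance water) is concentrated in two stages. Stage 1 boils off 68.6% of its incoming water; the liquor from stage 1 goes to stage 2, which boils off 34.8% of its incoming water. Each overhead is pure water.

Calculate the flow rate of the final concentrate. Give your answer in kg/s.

water in feed = 703×0.389 = 273.47 kg/s.
After stage 1: water left = (1−0.686)×273.47 = 85.869; stream total = 515.4 kg/s.
After stage 2: water left = (1−0.348)×85.869 = 55.986; final concentrate = 485.52 kg/s.

485.5 kg/s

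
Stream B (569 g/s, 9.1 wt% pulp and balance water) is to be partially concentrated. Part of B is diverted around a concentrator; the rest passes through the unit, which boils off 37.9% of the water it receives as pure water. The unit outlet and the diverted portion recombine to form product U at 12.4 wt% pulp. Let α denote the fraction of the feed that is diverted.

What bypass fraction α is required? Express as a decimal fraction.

0.228

All 569×0.091 = 51.779 g/s of pulp reaches U, so U = 51.779/0.124 = 417.57 g/s and vapour = 151.43 g/s.
The evaporator receives (1−α)·569 of feed at 0.909 water and removes 0.379 of that water:
0.379×0.909×(1−α)×569 = 151.43
(1−α) = 151.43/196.03 = 0.7725;  α = 0.2275.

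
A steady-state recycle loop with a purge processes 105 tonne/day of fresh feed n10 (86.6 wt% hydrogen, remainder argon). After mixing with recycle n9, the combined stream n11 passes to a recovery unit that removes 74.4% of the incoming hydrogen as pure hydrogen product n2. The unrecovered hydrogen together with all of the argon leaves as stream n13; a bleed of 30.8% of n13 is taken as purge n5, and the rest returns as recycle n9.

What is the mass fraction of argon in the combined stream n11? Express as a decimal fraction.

0.292

argon enters only via n10 and leaves only via the purge: 105×0.134 = 0.308×(argon in n13), and the recovery unit passes all argon, so argon in n11 = argon in n13 = 45.682 tonne/day.
hydrogen in n11: m_A = 105×0.866 + (1−0.308)·(1−0.744)·m_A, so m_A = 90.93/0.8228 = 110.51 tonne/day.
n11 = 110.51 + 45.682 = 156.19 tonne/day.
argon fraction in n11 = 45.682/156.19 = 0.292.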